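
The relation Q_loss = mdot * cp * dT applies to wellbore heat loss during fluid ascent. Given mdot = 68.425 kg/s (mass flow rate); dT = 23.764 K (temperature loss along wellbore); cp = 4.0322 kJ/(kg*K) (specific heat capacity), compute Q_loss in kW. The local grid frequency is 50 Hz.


Q_loss = mdot * cp * dT
Q_loss = 68.425 * 4.0322 * 23.764
Q_loss = 6556.6 kW


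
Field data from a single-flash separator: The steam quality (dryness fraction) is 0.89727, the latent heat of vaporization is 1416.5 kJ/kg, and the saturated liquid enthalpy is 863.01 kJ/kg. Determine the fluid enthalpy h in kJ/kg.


h = hf + x * hfg
h = 863.01 + 0.89727 * 1416.5
h = 2134.0 kJ/kg


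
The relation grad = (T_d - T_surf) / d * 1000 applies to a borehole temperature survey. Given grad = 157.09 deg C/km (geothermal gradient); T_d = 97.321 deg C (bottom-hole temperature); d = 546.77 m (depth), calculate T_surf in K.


T_surf = T_d - grad * d / 1000
T_surf = 97.321 - 157.09 * 546.77 / 1000
T_surf = 11.42890 deg C
Convert to K: 11.42890 + 273.15 = 284.58 K
T_surf = 284.58 K


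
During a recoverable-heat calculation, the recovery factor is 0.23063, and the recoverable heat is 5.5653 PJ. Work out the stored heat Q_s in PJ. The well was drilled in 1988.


Q_s = Q_rec / RF
Q_s = 5.5653 / 0.23063
Q_s = 24.131 PJ


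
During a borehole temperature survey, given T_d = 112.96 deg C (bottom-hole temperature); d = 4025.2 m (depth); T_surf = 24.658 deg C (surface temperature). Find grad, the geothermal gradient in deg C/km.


grad = (T_d - T_surf) / d * 1000
grad = (112.96 - 24.658) / 4025.2 * 1000
grad = 21.937 deg C/km


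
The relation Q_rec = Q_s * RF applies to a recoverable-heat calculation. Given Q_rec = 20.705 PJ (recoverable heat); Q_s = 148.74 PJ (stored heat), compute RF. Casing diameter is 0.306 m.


RF = Q_rec / Q_s
RF = 20.705 / 148.74
RF = 0.13920


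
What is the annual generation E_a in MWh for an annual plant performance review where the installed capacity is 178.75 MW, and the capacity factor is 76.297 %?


E_a = CF / 100 * cap * 8760
E_a = 76.297 / 100 * 178.75 * 8760
E_a = 1.1947e+06 MWh


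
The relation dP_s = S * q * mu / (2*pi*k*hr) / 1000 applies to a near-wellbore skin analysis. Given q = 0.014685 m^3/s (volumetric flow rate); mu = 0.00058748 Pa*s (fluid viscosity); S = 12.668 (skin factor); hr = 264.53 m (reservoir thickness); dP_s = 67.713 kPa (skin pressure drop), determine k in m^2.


k = S*q*mu / (2*pi*dP_s*1000*hr)
k = 12.668*0.014685*0.00058748 / (2*pi*67.713*1000*264.53)
k = 9.7106e-13 m^2


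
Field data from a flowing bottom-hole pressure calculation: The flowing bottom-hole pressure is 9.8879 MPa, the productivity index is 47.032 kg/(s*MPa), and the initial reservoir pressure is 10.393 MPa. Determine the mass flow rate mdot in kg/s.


mdot = (P_i - P_wf) * PI
mdot = (10.393 - 9.8879) * 47.032
mdot = 23.756 kg/s


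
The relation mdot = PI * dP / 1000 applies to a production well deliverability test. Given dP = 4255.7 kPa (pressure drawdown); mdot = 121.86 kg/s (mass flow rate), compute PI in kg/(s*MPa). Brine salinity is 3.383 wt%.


PI = mdot * 1000 / dP
PI = 121.86 * 1000 / 4255.7
PI = 28.635 kg/(s*MPa)


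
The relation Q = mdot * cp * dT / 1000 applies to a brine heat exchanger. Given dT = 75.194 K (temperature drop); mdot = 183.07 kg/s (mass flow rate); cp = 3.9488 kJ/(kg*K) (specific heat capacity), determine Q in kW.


Q = mdot * cp * dT / 1000
Q = 183.07 * 3.9488 * 75.194 / 1000
Q = 54.35826 MW
Convert: 54.35826 MW * 1000.0 = 54358 kW
Q = 54358 kW


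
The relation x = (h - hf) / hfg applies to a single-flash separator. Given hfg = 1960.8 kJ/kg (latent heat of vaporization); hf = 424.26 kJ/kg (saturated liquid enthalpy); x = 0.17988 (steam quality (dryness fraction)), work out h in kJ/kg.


h = hf + x * hfg
h = 424.26 + 0.17988 * 1960.8
h = 776.97 kJ/kg


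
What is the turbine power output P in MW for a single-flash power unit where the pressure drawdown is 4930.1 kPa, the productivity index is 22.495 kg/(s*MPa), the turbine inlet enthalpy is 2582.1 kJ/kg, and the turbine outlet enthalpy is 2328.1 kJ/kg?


Step 1: mdot = PI * dP / 1000 = 22.495 * 4930.1 / 1000 = 110.9026 kg/s
Step 2: P = mdot*(h_in - h_out)/1000 = 110.9026*(2582.1 - 2328.1)/1000 = 28.169 MW
P = 28.169 MW


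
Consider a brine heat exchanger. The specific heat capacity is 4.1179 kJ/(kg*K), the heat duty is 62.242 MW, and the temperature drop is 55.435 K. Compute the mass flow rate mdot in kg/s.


mdot = Q * 1000 / (cp * dT)
mdot = 62.242 * 1000 / (4.1179 * 55.435)
mdot = 272.66 kg/s


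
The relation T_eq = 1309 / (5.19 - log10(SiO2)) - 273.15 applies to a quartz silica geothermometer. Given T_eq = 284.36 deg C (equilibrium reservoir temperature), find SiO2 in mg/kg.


SiO2 = 10^(5.19 - 1309/(T_eq + 273.15))
SiO2 = 10^(5.19 - 1309/(284.36 + 273.15))
SiO2 = 695.12 mg/kg


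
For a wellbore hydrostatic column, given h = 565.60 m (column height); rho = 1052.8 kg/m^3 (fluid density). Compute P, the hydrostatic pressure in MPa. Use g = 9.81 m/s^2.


P = rho * g * h / 1e6
P = 1052.8 * 9.81 * 565.60 / 1e6
P = 5.8415 MPa


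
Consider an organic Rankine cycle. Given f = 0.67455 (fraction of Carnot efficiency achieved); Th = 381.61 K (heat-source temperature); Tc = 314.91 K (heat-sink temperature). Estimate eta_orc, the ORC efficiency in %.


eta_orc = (1 - Tc/Th) * f * 100
eta_orc = (1 - 314.91/381.61) * 0.67455 * 100
eta_orc = 11.790 %


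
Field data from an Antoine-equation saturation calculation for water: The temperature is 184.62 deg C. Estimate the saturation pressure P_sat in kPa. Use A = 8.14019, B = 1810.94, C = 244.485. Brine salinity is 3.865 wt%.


P_sat = 10^(A - B/(C + T)) / 760 * 0.101325
P_sat = 10^(8.14019 - 1810.94/(244.485 + 184.62)) / 760 * 0.101325
P_sat = 1.108717 MPa
Convert: 1.108717 MPa * 1000.0 = 1108.7 kPa
P_sat = 1108.7 kPa


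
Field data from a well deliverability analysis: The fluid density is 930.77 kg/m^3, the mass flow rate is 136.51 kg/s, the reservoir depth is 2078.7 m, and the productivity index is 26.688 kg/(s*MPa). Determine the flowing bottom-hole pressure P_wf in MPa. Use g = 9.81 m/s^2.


Step 1: P_i = rho*g*h/1e6 = 930.77*9.81*2078.7/1e6 = 18.98031 MPa
Step 2: P_wf = P_i - mdot/PI = 18.98031 - 136.51/26.688 = 13.865 MPa
P_wf = 13.865 MPa


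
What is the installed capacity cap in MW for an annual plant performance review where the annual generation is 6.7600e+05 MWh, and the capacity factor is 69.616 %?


cap = E_a / (CF/100 * 8760)
cap = 6.7600e+05 / (69.616/100 * 8760)
cap = 110.85 MW


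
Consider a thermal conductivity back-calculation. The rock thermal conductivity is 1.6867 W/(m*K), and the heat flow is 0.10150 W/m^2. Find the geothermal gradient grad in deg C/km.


grad = q / k * 1000
grad = 0.10150 / 1.6867 * 1000
grad = 60.177 deg C/km


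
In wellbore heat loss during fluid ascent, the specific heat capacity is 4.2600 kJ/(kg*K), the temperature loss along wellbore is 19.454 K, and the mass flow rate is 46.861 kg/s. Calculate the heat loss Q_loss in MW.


Q_loss = mdot * cp * dT
Q_loss = 46.861 * 4.2600 * 19.454
Q_loss = 3883.560 kW
Convert: 3883.560 kW * 0.001 = 3.8836 MW
Q_loss = 3.8836 MW


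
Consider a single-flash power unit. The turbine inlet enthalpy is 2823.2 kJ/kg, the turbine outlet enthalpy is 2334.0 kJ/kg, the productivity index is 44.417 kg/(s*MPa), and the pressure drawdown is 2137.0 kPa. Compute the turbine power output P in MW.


Step 1: mdot = PI * dP / 1000 = 44.417 * 2137.0 / 1000 = 94.91913 kg/s
Step 2: P = mdot*(h_in - h_out)/1000 = 94.91913*(2823.2 - 2334.0)/1000 = 46.434 MW
P = 46.434 MW


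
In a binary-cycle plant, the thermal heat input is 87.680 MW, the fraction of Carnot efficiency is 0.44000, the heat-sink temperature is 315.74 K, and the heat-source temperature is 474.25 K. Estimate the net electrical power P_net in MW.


Step 1: eta = (1 - Tc/Th)*f = (1 - 315.74/474.25)*0.44 = 0.1470625
Step 2: P_net = eta * Q_in = 0.1470625 * 87.68 = 12.894 MW
P_net = 12.894 MW


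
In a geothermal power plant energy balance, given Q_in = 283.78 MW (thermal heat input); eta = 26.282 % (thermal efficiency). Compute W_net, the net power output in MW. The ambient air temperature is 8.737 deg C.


W_net = eta / 100 * Q_in
W_net = 26.282 / 100 * 283.78
W_net = 74.583 MW


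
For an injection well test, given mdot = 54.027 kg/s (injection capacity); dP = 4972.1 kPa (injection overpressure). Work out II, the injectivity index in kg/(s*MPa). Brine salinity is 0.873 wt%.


II = mdot * 1000 / dP
II = 54.027 * 1000 / 4972.1
II = 10.866 kg/(s*MPa)


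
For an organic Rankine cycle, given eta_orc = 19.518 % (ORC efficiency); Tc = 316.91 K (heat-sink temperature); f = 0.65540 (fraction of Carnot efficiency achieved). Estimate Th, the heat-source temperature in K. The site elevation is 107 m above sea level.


Th = Tc / (1 - (eta_orc/100)/f)
Th = 316.91 / (1 - (19.518/100)/0.65540)
Th = 451.31 K


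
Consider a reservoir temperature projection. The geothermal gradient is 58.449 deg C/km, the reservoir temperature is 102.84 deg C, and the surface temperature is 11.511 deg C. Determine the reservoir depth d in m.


d = (T_res - T_surf) / grad * 1000
d = (102.84 - 11.511) / 58.449 * 1000
d = 1562.5 m


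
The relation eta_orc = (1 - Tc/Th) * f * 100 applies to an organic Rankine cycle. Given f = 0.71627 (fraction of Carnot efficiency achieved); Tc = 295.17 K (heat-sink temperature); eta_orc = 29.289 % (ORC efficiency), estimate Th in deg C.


Th = Tc / (1 - (eta_orc/100)/f)
Th = 295.17 / (1 - (29.289/100)/0.71627)
Th = 499.3656 K
Convert to deg C: 499.3656 - 273.15 = 226.22 deg C
Th = 226.22 deg C


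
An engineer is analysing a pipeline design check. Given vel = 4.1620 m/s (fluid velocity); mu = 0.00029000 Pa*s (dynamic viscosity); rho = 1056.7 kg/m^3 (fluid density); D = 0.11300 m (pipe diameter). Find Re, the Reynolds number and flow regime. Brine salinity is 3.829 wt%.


Step 1: Re = rho*vel*D/mu = 1056.7*4.162*0.113/0.00029 = 1.7137e+06
Step 2: Re = 1.7137e+06 > 4000, so flow is turbulent.
Re = 1.7137e+06 (turbulent)


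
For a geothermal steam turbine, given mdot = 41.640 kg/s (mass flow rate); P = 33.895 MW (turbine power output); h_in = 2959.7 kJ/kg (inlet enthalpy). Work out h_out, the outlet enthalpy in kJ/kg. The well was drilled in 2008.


h_out = h_in - P * 1000 / mdot
h_out = 2959.7 - 33.895 * 1000 / 41.640
h_out = 2145.7 kJ/kg


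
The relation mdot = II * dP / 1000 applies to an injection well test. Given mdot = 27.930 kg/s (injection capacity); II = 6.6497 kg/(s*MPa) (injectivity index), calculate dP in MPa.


dP = mdot * 1000 / II
dP = 27.930 * 1000 / 6.6497
dP = 4200.189 kPa
Convert: 4200.189 kPa * 0.001 = 4.2002 MPa
dP = 4.2002 MPa


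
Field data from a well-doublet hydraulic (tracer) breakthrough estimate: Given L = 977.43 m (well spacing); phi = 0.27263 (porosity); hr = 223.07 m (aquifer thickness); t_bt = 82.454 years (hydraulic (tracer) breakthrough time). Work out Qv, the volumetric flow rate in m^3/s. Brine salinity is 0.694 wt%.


Qv = pi*hr*phi*L^2 / (3*t_bt*365.25*86400)
Qv = pi*223.07*0.27263*977.43^2 / (3*82.454*365.25*86400)
Qv = 0.023383 m^3/s


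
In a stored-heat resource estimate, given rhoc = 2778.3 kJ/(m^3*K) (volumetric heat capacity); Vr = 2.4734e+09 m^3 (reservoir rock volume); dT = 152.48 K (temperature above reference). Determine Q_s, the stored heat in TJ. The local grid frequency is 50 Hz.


Q_s = Vr * rhoc * dT / 1e12
Q_s = 2.4734e+09 * 2778.3 * 152.48 / 1e12
Q_s = 1047.819 PJ
Convert: 1047.819 PJ * 1000.0 = 1.0478e+06 TJ
Q_s = 1.0478e+06 TJ


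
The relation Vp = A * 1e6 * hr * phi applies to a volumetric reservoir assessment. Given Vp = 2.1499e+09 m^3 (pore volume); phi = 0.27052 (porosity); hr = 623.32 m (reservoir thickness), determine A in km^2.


A = Vp / (1e6 * hr * phi)
A = 2.1499e+09 / (1e6 * 623.32 * 0.27052)
A = 12.750 km^2


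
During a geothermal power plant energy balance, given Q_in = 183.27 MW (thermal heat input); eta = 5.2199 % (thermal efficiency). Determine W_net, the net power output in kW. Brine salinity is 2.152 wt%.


W_net = eta / 100 * Q_in
W_net = 5.2199 / 100 * 183.27
W_net = 9.566511 MW
Convert: 9.566511 MW * 1000.0 = 9566.5 kW
W_net = 9566.5 kW


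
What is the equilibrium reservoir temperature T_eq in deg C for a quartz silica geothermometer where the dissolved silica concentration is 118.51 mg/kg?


T_eq = 1309 / (5.19 - log10(SiO2)) - 273.15
T_eq = 1309 / (5.19 - log10(118.51)) - 273.15
T_eq = 146.91 deg C


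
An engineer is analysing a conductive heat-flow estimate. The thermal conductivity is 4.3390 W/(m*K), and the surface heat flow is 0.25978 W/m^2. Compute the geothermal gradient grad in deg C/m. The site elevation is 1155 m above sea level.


grad = q * 1000 / k
grad = 0.25978 * 1000 / 4.3390
grad = 59.87094 deg C/km
Convert: 59.87094 deg C/km * 0.001 = 0.059871 deg C/m
grad = 0.059871 deg C/m


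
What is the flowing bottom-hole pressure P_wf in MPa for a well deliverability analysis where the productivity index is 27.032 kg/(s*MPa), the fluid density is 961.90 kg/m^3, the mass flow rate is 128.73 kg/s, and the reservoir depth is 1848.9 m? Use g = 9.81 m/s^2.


Step 1: P_i = rho*g*h/1e6 = 961.9*9.81*1848.9/1e6 = 17.44666 MPa
Step 2: P_wf = P_i - mdot/PI = 17.44666 - 128.73/27.032 = 12.685 MPa
P_wf = 12.685 MPa


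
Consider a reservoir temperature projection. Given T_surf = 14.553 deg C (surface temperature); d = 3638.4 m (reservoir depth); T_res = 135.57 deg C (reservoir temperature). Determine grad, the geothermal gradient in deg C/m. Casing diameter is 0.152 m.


grad = (T_res - T_surf) / d * 1000
grad = (135.57 - 14.553) / 3638.4 * 1000
grad = 33.26105 deg C/km
Convert: 33.26105 deg C/km * 0.001 = 0.033261 deg C/m
grad = 0.033261 deg C/m


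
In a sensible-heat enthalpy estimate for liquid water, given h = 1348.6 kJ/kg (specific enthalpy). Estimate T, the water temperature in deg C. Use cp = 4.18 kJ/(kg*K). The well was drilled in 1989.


T = h / cp
T = 1348.6 / 4.18
T = 322.63 deg C


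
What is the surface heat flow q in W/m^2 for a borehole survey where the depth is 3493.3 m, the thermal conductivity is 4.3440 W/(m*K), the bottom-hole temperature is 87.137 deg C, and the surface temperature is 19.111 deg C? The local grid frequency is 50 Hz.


Step 1: grad = (T_d - T_surf)/d * 1000 = (87.137 - 19.111)/3493.3 * 1000 = 19.47328 deg C/km
Step 2: q = k * grad / 1000 = 4.344 * 19.47328 / 1000 = 0.084592 W/m^2
q = 0.084592 W/m^2


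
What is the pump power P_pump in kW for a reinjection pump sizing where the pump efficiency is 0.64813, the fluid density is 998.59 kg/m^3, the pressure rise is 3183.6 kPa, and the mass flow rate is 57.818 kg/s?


P_pump = mdot * dP / (rho * eta)
P_pump = 57.818 * 3183.6 / (998.59 * 0.64813)
P_pump = 284.40 kW


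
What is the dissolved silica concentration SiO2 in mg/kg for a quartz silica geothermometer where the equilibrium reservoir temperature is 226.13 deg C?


SiO2 = 10^(5.19 - 1309/(T_eq + 273.15))
SiO2 = 10^(5.19 - 1309/(226.13 + 273.15))
SiO2 = 370.02 mg/kg


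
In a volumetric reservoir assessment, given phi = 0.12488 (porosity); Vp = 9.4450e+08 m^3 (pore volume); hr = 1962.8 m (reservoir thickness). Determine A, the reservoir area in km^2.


A = Vp / (1e6 * hr * phi)
A = 9.4450e+08 / (1e6 * 1962.8 * 0.12488)
A = 3.8533 km^2


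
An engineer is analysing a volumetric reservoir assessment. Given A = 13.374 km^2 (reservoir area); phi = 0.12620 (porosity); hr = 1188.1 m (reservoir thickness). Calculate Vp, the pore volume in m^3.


Vp = A * 1e6 * hr * phi
Vp = 13.374 * 1e6 * 1188.1 * 0.12620
Vp = 2.0053e+09 m^3


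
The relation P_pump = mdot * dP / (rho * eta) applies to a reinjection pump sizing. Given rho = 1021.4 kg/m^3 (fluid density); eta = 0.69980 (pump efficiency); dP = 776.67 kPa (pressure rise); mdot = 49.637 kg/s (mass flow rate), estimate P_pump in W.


P_pump = mdot * dP / (rho * eta)
P_pump = 49.637 * 776.67 / (1021.4 * 0.69980)
P_pump = 53.93520 kW
Convert: 53.93520 kW * 1000.0 = 53935 W
P_pump = 53935 W


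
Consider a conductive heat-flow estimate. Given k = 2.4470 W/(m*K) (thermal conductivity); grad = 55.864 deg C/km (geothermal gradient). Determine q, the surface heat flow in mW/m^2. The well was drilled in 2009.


q = k * grad / 1000
q = 2.4470 * 55.864 / 1000
q = 0.1366992 W/m^2
Convert: 0.1366992 W/m^2 * 1000.0 = 136.70 mW/m^2
q = 136.70 mW/m^2


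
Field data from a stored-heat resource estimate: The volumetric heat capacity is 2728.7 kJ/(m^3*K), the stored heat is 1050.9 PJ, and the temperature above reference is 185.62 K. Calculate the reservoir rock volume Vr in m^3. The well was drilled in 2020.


Vr = Q_s * 1e12 / (rhoc * dT)
Vr = 1050.9 * 1e12 / (2728.7 * 185.62)
Vr = 2.0748e+09 m^3


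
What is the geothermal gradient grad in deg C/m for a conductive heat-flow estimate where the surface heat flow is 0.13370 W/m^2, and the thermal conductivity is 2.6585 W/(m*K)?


grad = q * 1000 / k
grad = 0.13370 * 1000 / 2.6585
grad = 50.29152 deg C/km
Convert: 50.29152 deg C/km * 0.001 = 0.050292 deg C/m
grad = 0.050292 deg C/m


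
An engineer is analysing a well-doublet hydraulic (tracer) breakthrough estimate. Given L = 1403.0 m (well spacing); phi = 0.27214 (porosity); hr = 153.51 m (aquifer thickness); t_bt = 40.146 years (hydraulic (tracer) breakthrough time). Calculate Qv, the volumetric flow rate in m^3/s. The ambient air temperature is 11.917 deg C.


Qv = pi*hr*phi*L^2 / (3*t_bt*365.25*86400)
Qv = pi*153.51*0.27214*1403.0^2 / (3*40.146*365.25*86400)
Qv = 0.067971 m^3/s


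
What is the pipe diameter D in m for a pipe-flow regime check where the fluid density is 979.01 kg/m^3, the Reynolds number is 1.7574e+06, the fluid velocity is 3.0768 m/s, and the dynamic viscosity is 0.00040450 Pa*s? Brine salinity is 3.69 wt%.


D = Re * mu / (rho * vel)
D = 1.7574e+06 * 0.00040450 / (979.01 * 3.0768)
D = 0.23599 m


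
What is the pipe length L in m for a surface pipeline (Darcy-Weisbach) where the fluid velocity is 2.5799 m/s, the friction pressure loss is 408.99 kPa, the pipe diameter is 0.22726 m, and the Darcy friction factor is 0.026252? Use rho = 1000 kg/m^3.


L = dP*1000*D / (f*rho*vel^2/2)
L = 408.99*1000*0.22726 / (0.026252*1000*2.5799^2/2)
L = 1063.9 m


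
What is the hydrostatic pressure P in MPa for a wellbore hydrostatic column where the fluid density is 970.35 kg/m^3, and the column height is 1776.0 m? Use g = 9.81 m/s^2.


P = rho * g * h / 1e6
P = 970.35 * 9.81 * 1776.0 / 1e6
P = 16.906 MPa


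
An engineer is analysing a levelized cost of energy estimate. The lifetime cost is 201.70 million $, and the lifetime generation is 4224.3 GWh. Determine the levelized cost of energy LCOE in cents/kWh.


LCOE = C_tot / E_tot * 100
LCOE = 201.70 / 4224.3 * 100
LCOE = 4.7748 cents/kWh


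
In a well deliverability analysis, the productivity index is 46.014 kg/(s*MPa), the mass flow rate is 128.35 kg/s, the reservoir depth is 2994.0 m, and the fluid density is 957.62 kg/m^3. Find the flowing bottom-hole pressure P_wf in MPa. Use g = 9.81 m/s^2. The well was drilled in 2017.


Step 1: P_i = rho*g*h/1e6 = 957.62*9.81*2994.0/1e6 = 28.12639 MPa
Step 2: P_wf = P_i - mdot/PI = 28.12639 - 128.35/46.014 = 25.337 MPa
P_wf = 25.337 MPa


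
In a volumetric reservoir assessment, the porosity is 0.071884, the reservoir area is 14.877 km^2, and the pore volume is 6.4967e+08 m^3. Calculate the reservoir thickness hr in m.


hr = Vp / (A * 1e6 * phi)
hr = 6.4967e+08 / (14.877 * 1e6 * 0.071884)
hr = 607.50 m


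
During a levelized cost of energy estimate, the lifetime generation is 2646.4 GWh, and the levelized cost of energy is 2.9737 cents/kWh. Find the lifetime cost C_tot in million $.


C_tot = LCOE / 100 * E_tot
C_tot = 2.9737 / 100 * 2646.4
C_tot = 78.696 million $


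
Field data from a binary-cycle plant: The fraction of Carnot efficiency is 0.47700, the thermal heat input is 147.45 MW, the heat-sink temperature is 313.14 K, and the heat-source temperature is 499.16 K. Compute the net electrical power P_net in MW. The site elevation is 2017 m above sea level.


Step 1: eta = (1 - Tc/Th)*f = (1 - 313.14/499.16)*0.477 = 0.1777617
Step 2: P_net = eta * Q_in = 0.1777617 * 147.45 = 26.211 MW
P_net = 26.211 MW


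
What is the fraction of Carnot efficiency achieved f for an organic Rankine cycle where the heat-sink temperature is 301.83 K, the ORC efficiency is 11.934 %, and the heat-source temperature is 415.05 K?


f = (eta_orc/100) / (1 - Tc/Th)
f = (11.934/100) / (1 - 301.83/415.05)
f = 0.43749


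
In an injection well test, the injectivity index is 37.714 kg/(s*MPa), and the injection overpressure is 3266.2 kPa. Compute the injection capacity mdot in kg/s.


mdot = II * dP / 1000
mdot = 37.714 * 3266.2 / 1000
mdot = 123.18 kg/s


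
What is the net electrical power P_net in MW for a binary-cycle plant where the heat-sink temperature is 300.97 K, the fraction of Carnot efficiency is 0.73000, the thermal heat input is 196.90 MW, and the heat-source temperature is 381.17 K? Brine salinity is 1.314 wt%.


Step 1: eta = (1 - Tc/Th)*f = (1 - 300.97/381.17)*0.73 = 0.1535955
Step 2: P_net = eta * Q_in = 0.1535955 * 196.9 = 30.243 MW
P_net = 30.243 MW


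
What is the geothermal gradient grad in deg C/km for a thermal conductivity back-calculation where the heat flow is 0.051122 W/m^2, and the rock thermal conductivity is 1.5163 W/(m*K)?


grad = q / k * 1000
grad = 0.051122 / 1.5163 * 1000
grad = 33.715 deg C/km


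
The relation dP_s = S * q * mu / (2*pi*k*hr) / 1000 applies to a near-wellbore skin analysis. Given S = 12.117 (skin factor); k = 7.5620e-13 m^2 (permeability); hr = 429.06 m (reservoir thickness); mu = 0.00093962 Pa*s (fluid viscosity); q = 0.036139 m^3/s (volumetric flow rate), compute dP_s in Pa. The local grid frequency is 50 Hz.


dP_s = S * q * mu / (2*pi*k*hr) / 1000
dP_s = 12.117 * 0.036139 * 0.00093962 / (2*pi*7.5620e-13*429.06) / 1000
dP_s = 201.8315 kPa
Convert: 201.8315 kPa * 1000.0 = 2.0183e+05 Pa
dP_s = 2.0183e+05 Pa


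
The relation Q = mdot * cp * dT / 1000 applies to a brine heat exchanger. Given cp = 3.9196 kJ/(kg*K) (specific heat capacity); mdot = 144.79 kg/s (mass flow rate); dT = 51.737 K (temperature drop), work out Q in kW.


Q = mdot * cp * dT / 1000
Q = 144.79 * 3.9196 * 51.737 / 1000
Q = 29.36172 MW
Convert: 29.36172 MW * 1000.0 = 29362 kW
Q = 29362 kW


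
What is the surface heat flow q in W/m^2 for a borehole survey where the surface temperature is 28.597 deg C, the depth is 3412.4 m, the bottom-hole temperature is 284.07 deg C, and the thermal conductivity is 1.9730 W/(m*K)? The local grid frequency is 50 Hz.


Step 1: grad = (T_d - T_surf)/d * 1000 = (284.07 - 28.597)/3412.4 * 1000 = 74.86608 deg C/km
Step 2: q = k * grad / 1000 = 1.973 * 74.86608 / 1000 = 0.14771 W/m^2
q = 0.14771 W/m^2


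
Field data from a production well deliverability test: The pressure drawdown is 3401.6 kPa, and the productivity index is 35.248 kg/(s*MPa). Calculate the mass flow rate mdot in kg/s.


mdot = PI * dP / 1000
mdot = 35.248 * 3401.6 / 1000
mdot = 119.90 kg/s


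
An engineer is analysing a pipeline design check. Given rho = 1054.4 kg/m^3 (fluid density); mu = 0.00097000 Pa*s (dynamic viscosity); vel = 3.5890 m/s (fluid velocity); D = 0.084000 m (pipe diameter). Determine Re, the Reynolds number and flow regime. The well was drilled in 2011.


Step 1: Re = rho*vel*D/mu = 1054.4*3.589*0.084/0.00097 = 3.2771e+05
Step 2: Re = 3.2771e+05 > 4000, so flow is turbulent.
Re = 3.2771e+05 (turbulent)


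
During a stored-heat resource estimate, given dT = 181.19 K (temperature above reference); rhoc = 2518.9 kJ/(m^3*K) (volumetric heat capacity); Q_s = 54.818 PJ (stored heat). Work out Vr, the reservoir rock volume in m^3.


Vr = Q_s * 1e12 / (rhoc * dT)
Vr = 54.818 * 1e12 / (2518.9 * 181.19)
Vr = 1.2011e+08 m^3


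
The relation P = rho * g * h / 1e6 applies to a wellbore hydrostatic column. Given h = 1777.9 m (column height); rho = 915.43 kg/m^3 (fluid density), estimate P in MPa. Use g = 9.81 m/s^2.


P = rho * g * h / 1e6
P = 915.43 * 9.81 * 1777.9 / 1e6
P = 15.966 MPa


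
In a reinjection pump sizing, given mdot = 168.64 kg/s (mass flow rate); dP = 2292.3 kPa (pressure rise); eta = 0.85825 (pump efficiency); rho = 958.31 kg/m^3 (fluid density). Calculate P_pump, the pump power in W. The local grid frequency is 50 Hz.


P_pump = mdot * dP / (rho * eta)
P_pump = 168.64 * 2292.3 / (958.31 * 0.85825)
P_pump = 470.0155 kW
Convert: 470.0155 kW * 1000.0 = 4.7002e+05 W
P_pump = 4.7002e+05 W


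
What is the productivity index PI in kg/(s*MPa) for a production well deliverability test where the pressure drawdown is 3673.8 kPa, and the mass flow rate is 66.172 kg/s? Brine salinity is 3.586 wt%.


PI = mdot * 1000 / dP
PI = 66.172 * 1000 / 3673.8
PI = 18.012 kg/(s*MPa)


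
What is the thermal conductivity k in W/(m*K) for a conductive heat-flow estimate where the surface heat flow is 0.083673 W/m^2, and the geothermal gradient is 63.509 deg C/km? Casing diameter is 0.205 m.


k = q * 1000 / grad
k = 0.083673 * 1000 / 63.509
k = 1.3175 W/(m*K)


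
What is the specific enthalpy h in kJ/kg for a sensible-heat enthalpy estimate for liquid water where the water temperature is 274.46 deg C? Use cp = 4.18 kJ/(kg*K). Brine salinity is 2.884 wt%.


h = cp * T
h = 4.18 * 274.46
h = 1147.2 kJ/kg


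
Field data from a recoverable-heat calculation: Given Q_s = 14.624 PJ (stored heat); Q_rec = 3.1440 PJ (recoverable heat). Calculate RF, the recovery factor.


RF = Q_rec / Q_s
RF = 3.1440 / 14.624
RF = 0.21499


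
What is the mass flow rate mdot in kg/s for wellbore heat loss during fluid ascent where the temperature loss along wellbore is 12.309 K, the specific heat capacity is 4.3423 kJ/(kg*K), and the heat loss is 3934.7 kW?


mdot = Q_loss / (cp * dT)
mdot = 3934.7 / (4.3423 * 12.309)
mdot = 73.615 kg/s


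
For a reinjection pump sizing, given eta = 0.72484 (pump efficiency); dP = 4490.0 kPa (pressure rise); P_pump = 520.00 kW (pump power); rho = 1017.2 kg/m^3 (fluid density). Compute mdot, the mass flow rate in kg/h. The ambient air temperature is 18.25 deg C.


mdot = P_pump * rho * eta / dP
mdot = 520.00 * 1017.2 * 0.72484 / 4490.0
mdot = 85.38970 kg/s
Convert: 85.38970 kg/s * 3600.0 = 3.0740e+05 kg/h
mdot = 3.0740e+05 kg/h


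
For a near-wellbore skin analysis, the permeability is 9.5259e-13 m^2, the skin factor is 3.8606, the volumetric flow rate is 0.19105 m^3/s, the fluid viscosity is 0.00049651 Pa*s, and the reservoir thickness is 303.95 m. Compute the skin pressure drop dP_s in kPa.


dP_s = S * q * mu / (2*pi*k*hr) / 1000
dP_s = 3.8606 * 0.19105 * 0.00049651 / (2*pi*9.5259e-13*303.95) / 1000
dP_s = 201.30 kPa


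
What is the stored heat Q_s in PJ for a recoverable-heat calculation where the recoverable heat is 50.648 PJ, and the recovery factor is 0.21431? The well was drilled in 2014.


Q_s = Q_rec / RF
Q_s = 50.648 / 0.21431
Q_s = 236.33 PJ


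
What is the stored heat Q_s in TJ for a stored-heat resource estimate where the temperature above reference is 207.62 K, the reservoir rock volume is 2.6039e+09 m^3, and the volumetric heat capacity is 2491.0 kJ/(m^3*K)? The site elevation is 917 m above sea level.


Q_s = Vr * rhoc * dT / 1e12
Q_s = 2.6039e+09 * 2491.0 * 207.62 / 1e12
Q_s = 1346.689 PJ
Convert: 1346.689 PJ * 1000.0 = 1.3467e+06 TJ
Q_s = 1.3467e+06 TJ


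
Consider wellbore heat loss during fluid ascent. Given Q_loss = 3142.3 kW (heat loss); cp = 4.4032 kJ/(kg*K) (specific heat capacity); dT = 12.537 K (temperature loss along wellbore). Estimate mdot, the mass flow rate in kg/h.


mdot = Q_loss / (cp * dT)
mdot = 3142.3 / (4.4032 * 12.537)
mdot = 56.92272 kg/s
Convert: 56.92272 kg/s * 3600.0 = 2.0492e+05 kg/h
mdot = 2.0492e+05 kg/h


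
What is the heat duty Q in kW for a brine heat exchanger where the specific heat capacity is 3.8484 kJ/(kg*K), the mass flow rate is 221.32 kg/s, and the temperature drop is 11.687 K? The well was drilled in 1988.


Q = mdot * cp * dT / 1000
Q = 221.32 * 3.8484 * 11.687 / 1000
Q = 9.954144 MW
Convert: 9.954144 MW * 1000.0 = 9954.1 kW
Q = 9954.1 kW


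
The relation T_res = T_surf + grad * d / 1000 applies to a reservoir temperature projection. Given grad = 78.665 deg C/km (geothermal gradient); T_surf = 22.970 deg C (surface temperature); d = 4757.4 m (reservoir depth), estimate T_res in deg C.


T_res = T_surf + grad * d / 1000
T_res = 22.970 + 78.665 * 4757.4 / 1000
T_res = 397.21 deg C


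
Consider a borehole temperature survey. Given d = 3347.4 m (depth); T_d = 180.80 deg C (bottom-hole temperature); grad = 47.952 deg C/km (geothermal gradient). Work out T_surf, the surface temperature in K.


T_surf = T_d - grad * d / 1000
T_surf = 180.80 - 47.952 * 3347.4 / 1000
T_surf = 20.28548 deg C
Convert to K: 20.28548 + 273.15 = 293.44 K
T_surf = 293.44 K


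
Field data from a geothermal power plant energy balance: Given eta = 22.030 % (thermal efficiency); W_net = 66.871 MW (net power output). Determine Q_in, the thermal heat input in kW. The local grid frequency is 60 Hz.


Q_in = W_net / (eta / 100)
Q_in = 66.871 / (22.030 / 100)
Q_in = 303.5452 MW
Convert: 303.5452 MW * 1000.0 = 3.0355e+05 kW
Q_in = 3.0355e+05 kW


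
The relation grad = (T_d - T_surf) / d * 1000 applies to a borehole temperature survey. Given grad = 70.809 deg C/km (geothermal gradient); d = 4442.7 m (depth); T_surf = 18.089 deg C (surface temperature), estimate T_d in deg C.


T_d = T_surf + grad * d / 1000
T_d = 18.089 + 70.809 * 4442.7 / 1000
T_d = 332.67 deg C


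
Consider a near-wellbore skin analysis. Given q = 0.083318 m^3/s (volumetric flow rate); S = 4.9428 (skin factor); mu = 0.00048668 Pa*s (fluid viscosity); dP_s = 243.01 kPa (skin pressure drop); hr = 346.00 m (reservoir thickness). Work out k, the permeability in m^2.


k = S*q*mu / (2*pi*dP_s*1000*hr)
k = 4.9428*0.083318*0.00048668 / (2*pi*243.01*1000*346.00)
k = 3.7938e-13 m^2


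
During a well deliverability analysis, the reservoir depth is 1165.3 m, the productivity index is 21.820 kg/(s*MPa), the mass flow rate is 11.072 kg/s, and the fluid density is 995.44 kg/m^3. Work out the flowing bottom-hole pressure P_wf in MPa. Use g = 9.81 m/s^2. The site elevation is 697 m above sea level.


Step 1: P_i = rho*g*h/1e6 = 995.44*9.81*1165.3/1e6 = 11.37946 MPa
Step 2: P_wf = P_i - mdot/PI = 11.37946 - 11.072/21.82 = 10.872 MPa
P_wf = 10.872 MPa


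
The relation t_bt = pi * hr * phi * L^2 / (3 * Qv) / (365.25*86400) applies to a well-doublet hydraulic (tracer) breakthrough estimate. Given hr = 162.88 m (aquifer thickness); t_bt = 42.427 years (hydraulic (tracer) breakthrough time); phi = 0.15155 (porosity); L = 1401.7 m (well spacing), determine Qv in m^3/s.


Qv = pi*hr*phi*L^2 / (3*t_bt*365.25*86400)
Qv = pi*162.88*0.15155*1401.7^2 / (3*42.427*365.25*86400)
Qv = 0.037933 m^3/s


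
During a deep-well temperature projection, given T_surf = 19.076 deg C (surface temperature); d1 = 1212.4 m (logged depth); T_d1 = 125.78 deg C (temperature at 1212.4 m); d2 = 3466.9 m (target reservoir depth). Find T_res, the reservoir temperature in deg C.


Step 1: grad = (T_d1 - T_surf)/d1 * 1000 = (125.78 - 19.076)/1212.4 * 1000 = 88.01056 deg C/km
Step 2: T_res = T_surf + grad*d2/1000 = 19.076 + 88.01056*3466.9/1000 = 324.20 deg C
T_res = 324.20 deg C


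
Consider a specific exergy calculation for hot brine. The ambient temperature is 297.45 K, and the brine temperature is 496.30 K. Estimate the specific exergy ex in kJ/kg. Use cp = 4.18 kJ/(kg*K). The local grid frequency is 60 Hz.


ex = cp * ((T_b - T_0) - T_0 * ln(T_b/T_0))
ex = 4.18 * ((496.30 - 297.45) - 297.45 * ln(496.30/297.45))
ex = 194.68 kJ/kg


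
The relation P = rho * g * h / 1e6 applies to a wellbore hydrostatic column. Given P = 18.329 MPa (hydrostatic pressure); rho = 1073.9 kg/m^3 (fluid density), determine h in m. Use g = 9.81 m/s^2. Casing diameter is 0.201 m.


h = P * 1e6 / (g * rho)
h = 18.329 * 1e6 / (9.81 * 1073.9)
h = 1739.8 m


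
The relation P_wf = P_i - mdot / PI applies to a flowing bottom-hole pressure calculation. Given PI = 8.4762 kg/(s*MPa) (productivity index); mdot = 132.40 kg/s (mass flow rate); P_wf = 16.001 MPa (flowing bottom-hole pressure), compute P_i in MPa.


P_i = P_wf + mdot / PI
P_i = 16.001 + 132.40 / 8.4762
P_i = 31.621 MPa


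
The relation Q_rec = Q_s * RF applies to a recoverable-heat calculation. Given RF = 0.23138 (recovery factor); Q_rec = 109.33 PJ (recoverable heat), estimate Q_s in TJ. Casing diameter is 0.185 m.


Q_s = Q_rec / RF
Q_s = 109.33 / 0.23138
Q_s = 472.5127 PJ
Convert: 472.5127 PJ * 1000.0 = 4.7251e+05 TJ
Q_s = 4.7251e+05 TJ


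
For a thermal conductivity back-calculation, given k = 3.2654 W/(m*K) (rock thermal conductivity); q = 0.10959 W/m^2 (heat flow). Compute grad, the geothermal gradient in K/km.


grad = q / k * 1000
grad = 0.10959 / 3.2654 * 1000
grad = 33.56097 deg C/km
Convert: 33.56097 deg C/km * 1.0 = 33.561 K/km
grad = 33.561 K/km


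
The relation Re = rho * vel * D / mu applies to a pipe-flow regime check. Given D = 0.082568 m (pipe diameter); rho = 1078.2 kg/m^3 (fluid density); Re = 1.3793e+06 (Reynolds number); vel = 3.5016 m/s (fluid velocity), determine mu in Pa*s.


mu = rho * vel * D / Re
mu = 1078.2 * 3.5016 * 0.082568 / 1.3793e+06
mu = 0.00022601 Pa*s


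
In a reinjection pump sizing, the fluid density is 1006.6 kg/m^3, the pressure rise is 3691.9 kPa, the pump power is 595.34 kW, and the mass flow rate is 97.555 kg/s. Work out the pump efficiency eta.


eta = mdot * dP / (rho * P_pump)
eta = 97.555 * 3691.9 / (1006.6 * 595.34)
eta = 0.60100


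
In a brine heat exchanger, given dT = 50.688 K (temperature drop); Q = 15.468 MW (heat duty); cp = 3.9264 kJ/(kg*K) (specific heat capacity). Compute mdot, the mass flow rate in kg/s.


mdot = Q * 1000 / (cp * dT)
mdot = 15.468 * 1000 / (3.9264 * 50.688)
mdot = 77.720 kg/s


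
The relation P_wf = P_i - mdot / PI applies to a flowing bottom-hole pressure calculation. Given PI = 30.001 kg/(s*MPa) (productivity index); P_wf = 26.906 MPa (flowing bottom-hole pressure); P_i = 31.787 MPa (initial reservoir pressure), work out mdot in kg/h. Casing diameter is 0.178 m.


mdot = (P_i - P_wf) * PI
mdot = (31.787 - 26.906) * 30.001
mdot = 146.4349 kg/s
Convert: 146.4349 kg/s * 3600.0 = 5.2717e+05 kg/h
mdot = 5.2717e+05 kg/h


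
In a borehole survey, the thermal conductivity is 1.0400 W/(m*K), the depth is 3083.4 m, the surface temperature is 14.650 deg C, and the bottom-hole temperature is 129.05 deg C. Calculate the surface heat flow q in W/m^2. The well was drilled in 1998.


Step 1: grad = (T_d - T_surf)/d * 1000 = (129.05 - 14.65)/3083.4 * 1000 = 37.10190 deg C/km
Step 2: q = k * grad / 1000 = 1.04 * 37.10190 / 1000 = 0.038586 W/m^2
q = 0.038586 W/m^2


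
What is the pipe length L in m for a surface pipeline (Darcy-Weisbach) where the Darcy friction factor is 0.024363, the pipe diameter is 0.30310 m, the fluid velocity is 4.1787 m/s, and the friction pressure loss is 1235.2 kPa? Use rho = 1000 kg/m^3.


L = dP*1000*D / (f*rho*vel^2/2)
L = 1235.2*1000*0.30310 / (0.024363*1000*4.1787^2/2)
L = 1760.1 m


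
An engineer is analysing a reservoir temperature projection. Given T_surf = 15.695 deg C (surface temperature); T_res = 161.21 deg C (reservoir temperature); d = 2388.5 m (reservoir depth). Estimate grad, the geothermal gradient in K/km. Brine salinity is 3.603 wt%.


grad = (T_res - T_surf) / d * 1000
grad = (161.21 - 15.695) / 2388.5 * 1000
grad = 60.92317 deg C/km
Convert: 60.92317 deg C/km * 1.0 = 60.923 K/km
grad = 60.923 K/km


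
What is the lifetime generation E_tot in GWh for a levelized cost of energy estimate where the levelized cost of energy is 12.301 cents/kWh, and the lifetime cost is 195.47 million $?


E_tot = C_tot / LCOE * 100
E_tot = 195.47 / 12.301 * 100
E_tot = 1589.1 GWh


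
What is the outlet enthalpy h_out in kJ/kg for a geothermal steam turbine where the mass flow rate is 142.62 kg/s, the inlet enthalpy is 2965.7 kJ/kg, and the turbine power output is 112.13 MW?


h_out = h_in - P * 1000 / mdot
h_out = 2965.7 - 112.13 * 1000 / 142.62
h_out = 2179.5 kJ/kg


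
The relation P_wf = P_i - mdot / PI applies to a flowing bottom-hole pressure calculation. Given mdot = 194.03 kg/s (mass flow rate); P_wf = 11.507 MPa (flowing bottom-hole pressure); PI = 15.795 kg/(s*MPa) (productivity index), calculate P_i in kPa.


P_i = P_wf + mdot / PI
P_i = 11.507 + 194.03 / 15.795
P_i = 23.79127 MPa
Convert: 23.79127 MPa * 1000.0 = 23791 kPa
P_i = 23791 kPa


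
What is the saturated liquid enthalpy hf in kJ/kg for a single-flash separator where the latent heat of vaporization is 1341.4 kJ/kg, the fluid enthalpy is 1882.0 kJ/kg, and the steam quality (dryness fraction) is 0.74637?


hf = h - x * hfg
hf = 1882.0 - 0.74637 * 1341.4
hf = 880.82 kJ/kg


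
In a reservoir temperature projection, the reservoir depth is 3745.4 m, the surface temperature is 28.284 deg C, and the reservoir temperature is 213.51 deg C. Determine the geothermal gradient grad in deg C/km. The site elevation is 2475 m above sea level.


grad = (T_res - T_surf) / d * 1000
grad = (213.51 - 28.284) / 3745.4 * 1000
grad = 49.454 deg C/km


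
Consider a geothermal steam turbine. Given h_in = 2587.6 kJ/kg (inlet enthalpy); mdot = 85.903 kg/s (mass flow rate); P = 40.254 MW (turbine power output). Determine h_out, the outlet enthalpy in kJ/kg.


h_out = h_in - P * 1000 / mdot
h_out = 2587.6 - 40.254 * 1000 / 85.903
h_out = 2119.0 kJ/kg


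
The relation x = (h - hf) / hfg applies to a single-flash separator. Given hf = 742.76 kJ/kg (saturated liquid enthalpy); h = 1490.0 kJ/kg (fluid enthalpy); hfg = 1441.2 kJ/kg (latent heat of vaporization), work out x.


x = (h - hf) / hfg
x = (1490.0 - 742.76) / 1441.2
x = 0.51848


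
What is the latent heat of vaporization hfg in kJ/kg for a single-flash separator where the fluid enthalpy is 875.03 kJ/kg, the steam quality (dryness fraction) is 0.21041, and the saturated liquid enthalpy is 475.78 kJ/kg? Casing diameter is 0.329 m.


hfg = (h - hf) / x
hfg = (875.03 - 475.78) / 0.21041
hfg = 1897.5 kJ/kg


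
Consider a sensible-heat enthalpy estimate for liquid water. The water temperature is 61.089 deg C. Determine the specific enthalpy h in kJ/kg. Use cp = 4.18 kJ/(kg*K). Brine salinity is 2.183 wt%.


h = cp * T
h = 4.18 * 61.089
h = 255.35 kJ/kg


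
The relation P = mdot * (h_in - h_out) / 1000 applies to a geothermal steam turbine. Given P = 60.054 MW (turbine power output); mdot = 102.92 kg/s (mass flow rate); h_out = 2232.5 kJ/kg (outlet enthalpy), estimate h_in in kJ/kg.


h_in = h_out + P * 1000 / mdot
h_in = 2232.5 + 60.054 * 1000 / 102.92
h_in = 2816.0 kJ/kg


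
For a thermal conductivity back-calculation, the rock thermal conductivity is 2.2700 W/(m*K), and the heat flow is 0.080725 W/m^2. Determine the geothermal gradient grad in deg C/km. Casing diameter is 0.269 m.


grad = q / k * 1000
grad = 0.080725 / 2.2700 * 1000
grad = 35.562 deg C/km


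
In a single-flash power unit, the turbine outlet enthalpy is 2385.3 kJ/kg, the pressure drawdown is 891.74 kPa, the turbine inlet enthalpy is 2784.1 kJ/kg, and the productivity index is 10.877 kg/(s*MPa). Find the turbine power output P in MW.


Step 1: mdot = PI * dP / 1000 = 10.877 * 891.74 / 1000 = 9.699456 kg/s
Step 2: P = mdot*(h_in - h_out)/1000 = 9.699456*(2784.1 - 2385.3)/1000 = 3.8681 MW
P = 3.8681 MW


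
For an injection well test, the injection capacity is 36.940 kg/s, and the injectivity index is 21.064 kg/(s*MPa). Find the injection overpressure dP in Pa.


dP = mdot * 1000 / II
dP = 36.940 * 1000 / 21.064
dP = 1753.703 kPa
Convert: 1753.703 kPa * 1000.0 = 1.7537e+06 Pa
dP = 1.7537e+06 Pa
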